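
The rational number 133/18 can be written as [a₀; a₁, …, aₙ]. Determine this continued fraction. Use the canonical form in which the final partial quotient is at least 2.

133 = 7·18 + 7, so a_0 = 7
18 = 2·7 + 4, so a_1 = 2
7 = 1·4 + 3, so a_2 = 1
4 = 1·3 + 1, so a_3 = 1
3 = 3·1 + 0, so a_4 = 3

[7; 2, 1, 1, 3]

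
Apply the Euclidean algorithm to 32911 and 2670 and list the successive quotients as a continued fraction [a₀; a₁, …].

[12; 3, 15, 3, 1, 1, 3, 2]

⌊32911/2670⌋ = 12, remainder 871
⌊2670/871⌋ = 3, remainder 57
⌊871/57⌋ = 15, remainder 16
⌊57/16⌋ = 3, remainder 9
⌊16/9⌋ = 1, remainder 7
⌊9/7⌋ = 1, remainder 2
⌊7/2⌋ = 3, remainder 1
⌊2/1⌋ = 2, remainder 0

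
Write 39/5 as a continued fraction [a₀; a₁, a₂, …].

[7; 1, 4]

39 ÷ 5 → quotient 7, remainder 4
5 ÷ 4 → quotient 1, remainder 1
4 ÷ 1 → quotient 4, remainder 0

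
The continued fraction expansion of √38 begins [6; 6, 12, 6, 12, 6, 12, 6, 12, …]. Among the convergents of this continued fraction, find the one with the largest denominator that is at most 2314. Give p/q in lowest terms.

2737/444

a_0 = 6: 6/1  (≤ bound)
a_1 = 6: 37/6  (≤ bound)
a_2 = 12: 450/73  (≤ bound)
a_3 = 6: 2737/444  (≤ bound)
a_4 = 12: 33294/5401  (> 2314, stop)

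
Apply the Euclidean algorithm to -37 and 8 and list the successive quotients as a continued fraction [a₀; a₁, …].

-37 = -5·8 + 3, so a_0 = -5
8 = 2·3 + 2, so a_1 = 2
3 = 1·2 + 1, so a_2 = 1
2 = 2·1 + 0, so a_3 = 2

[-5; 2, 1, 2]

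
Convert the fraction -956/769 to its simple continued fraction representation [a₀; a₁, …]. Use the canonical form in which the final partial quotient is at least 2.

-956 = -2·769 + 582, so a_0 = -2
769 = 1·582 + 187, so a_1 = 1
582 = 3·187 + 21, so a_2 = 3
187 = 8·21 + 19, so a_3 = 8
21 = 1·19 + 2, so a_4 = 1
19 = 9·2 + 1, so a_5 = 9
2 = 2·1 + 0, so a_6 = 2

[-2; 1, 3, 8, 1, 9, 2]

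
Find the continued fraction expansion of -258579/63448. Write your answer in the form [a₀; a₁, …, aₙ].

⌊-258579/63448⌋ = -5, remainder 58661
⌊63448/58661⌋ = 1, remainder 4787
⌊58661/4787⌋ = 12, remainder 1217
⌊4787/1217⌋ = 3, remainder 1136
⌊1217/1136⌋ = 1, remainder 81
⌊1136/81⌋ = 14, remainder 2
⌊81/2⌋ = 40, remainder 1
⌊2/1⌋ = 2, remainder 0

[-5; 1, 12, 3, 1, 14, 40, 2]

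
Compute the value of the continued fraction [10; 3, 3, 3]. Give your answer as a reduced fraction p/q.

Compute successive convergents:
a_0 = 10: 10/1
a_1 = 3: 31/3
a_2 = 3: 103/10
a_3 = 3: 340/33

340/33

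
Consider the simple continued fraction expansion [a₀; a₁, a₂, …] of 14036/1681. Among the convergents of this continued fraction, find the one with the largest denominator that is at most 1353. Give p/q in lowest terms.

2029/243

a_0 = 8: 8/1  (≤ bound)
a_1 = 2: 17/2  (≤ bound)
a_2 = 1: 25/3  (≤ bound)
a_3 = 6: 167/20  (≤ bound)
a_4 = 11: 1862/223  (≤ bound)
a_5 = 1: 2029/243  (≤ bound)
a_6 = 6: 14036/1681  (> 1353, stop)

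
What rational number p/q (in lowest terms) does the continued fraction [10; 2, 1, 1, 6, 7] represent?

2453/236

Start with 7.
6 + 1/(7/1) = 6 + 1/7 = 43/7
1 + 1/(43/7) = 1 + 7/43 = 50/43
1 + 1/(50/43) = 1 + 43/50 = 93/50
2 + 1/(93/50) = 2 + 50/93 = 236/93
10 + 1/(236/93) = 10 + 93/236 = 2453/236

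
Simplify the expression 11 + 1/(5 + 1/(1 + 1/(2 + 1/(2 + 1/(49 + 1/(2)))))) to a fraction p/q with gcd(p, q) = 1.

44633/3994

Build up convergents one term at a time:
a_0 = 11: 11/1
a_1 = 5: 56/5
a_2 = 1: 67/6
a_3 = 2: 190/17
a_4 = 2: 447/40
a_5 = 49: 22093/1977
a_6 = 2: 44633/3994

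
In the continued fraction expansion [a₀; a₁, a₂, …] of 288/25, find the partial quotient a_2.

⌊288/25⌋ = 11, remainder 13
⌊25/13⌋ = 1, remainder 12
⌊13/12⌋ = 1, remainder 1

1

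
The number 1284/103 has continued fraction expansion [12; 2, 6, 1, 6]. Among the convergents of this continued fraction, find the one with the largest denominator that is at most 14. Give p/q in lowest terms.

a_0 = 12: 12/1  (≤ bound)
a_1 = 2: 25/2  (≤ bound)
a_2 = 6: 162/13  (≤ bound)
a_3 = 1: 187/15  (> 14, stop)

162/13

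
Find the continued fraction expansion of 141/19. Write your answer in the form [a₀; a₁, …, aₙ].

[7; 2, 2, 1, 2]

Repeatedly divide and take the remainder:
141 = 7·19 + 8, so a_0 = 7
19 = 2·8 + 3, so a_1 = 2
8 = 2·3 + 2, so a_2 = 2
3 = 1·2 + 1, so a_3 = 1
2 = 2·1 + 0, so a_4 = 2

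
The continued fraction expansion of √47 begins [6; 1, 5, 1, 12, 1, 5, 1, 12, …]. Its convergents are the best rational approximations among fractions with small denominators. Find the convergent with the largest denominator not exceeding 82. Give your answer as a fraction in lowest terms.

a_0 = 6: 6/1  (≤ bound)
a_1 = 1: 7/1  (≤ bound)
a_2 = 5: 41/6  (≤ bound)
a_3 = 1: 48/7  (≤ bound)
a_4 = 12: 617/90  (> 82, stop)

48/7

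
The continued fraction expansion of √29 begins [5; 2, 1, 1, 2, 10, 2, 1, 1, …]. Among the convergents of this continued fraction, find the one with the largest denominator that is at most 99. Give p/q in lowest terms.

70/13

a_0 = 5: 5/1  (≤ bound)
a_1 = 2: 11/2  (≤ bound)
a_2 = 1: 16/3  (≤ bound)
a_3 = 1: 27/5  (≤ bound)
a_4 = 2: 70/13  (≤ bound)
a_5 = 10: 727/135  (> 99, stop)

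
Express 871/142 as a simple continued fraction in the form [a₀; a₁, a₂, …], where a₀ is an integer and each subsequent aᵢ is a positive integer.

Apply division with remainder until the remainder is 0:
871 = 6·142 + 19, so a_0 = 6
142 = 7·19 + 9, so a_1 = 7
19 = 2·9 + 1, so a_2 = 2
9 = 9·1 + 0, so a_3 = 9

[6; 7, 2, 9]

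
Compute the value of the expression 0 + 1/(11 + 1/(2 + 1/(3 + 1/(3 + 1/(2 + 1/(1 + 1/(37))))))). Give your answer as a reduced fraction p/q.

2865/32759

Build up convergents one term at a time:
a_0 = 0: 0/1
a_1 = 11: 1/11
a_2 = 2: 2/23
a_3 = 3: 7/80
a_4 = 3: 23/263
a_5 = 2: 53/606
a_6 = 1: 76/869
a_7 = 37: 2865/32759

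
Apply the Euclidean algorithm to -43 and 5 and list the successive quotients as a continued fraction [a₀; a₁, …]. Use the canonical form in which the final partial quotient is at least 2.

-43 = -9·5 + 2, so a_0 = -9
5 = 2·2 + 1, so a_1 = 2
2 = 2·1 + 0, so a_2 = 2

[-9; 2, 2]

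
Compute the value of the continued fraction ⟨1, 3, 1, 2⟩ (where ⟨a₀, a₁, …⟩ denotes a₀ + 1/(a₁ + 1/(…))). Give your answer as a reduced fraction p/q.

Build up convergents one term at a time:
a_0 = 1: 1/1
a_1 = 3: 4/3
a_2 = 1: 5/4
a_3 = 2: 14/11

14/11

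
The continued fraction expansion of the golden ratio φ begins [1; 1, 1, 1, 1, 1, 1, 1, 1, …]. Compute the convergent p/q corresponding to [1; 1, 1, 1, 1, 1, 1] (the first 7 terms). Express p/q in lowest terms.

a_0 = 1: 1/1
a_1 = 1: 2/1
a_2 = 1: 3/2
a_3 = 1: 5/3
a_4 = 1: 8/5
a_5 = 1: 13/8
a_6 = 1: 21/13

21/13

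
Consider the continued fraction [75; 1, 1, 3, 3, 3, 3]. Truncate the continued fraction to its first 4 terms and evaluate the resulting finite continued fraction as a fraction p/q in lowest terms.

Start with 3.
1 + 1/(3/1) = 1 + 1/3 = 4/3
1 + 1/(4/3) = 1 + 3/4 = 7/4
75 + 1/(7/4) = 75 + 4/7 = 529/7

529/7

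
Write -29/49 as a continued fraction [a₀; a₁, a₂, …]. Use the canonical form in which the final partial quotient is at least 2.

[-1; 2, 2, 4, 2]

-29 ÷ 49 → quotient -1, remainder 20
49 ÷ 20 → quotient 2, remainder 9
20 ÷ 9 → quotient 2, remainder 2
9 ÷ 2 → quotient 4, remainder 1
2 ÷ 1 → quotient 2, remainder 0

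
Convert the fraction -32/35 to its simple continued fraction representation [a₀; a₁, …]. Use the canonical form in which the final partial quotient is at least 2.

Run the Euclidean algorithm, recording each quotient:
⌊-32/35⌋ = -1, remainder 3
⌊35/3⌋ = 11, remainder 2
⌊3/2⌋ = 1, remainder 1
⌊2/1⌋ = 2, remainder 0

[-1; 11, 1, 2]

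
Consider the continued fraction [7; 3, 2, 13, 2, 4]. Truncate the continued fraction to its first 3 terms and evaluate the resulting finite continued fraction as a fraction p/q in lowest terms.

Build up convergents one term at a time:
a_0 = 7: 7/1
a_1 = 3: 22/3
a_2 = 2: 51/7

51/7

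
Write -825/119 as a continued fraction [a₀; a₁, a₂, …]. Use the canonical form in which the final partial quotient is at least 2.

[-7; 14, 1, 7]

Run the Euclidean algorithm, recording each quotient:
-825 = -7·119 + 8, so a_0 = -7
119 = 14·8 + 7, so a_1 = 14
8 = 1·7 + 1, so a_2 = 1
7 = 7·1 + 0, so a_3 = 7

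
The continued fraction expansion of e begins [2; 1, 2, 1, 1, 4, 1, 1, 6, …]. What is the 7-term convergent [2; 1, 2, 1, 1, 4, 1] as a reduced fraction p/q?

a_0 = 2: 2/1
a_1 = 1: 3/1
a_2 = 2: 8/3
a_3 = 1: 11/4
a_4 = 1: 19/7
a_5 = 4: 87/32
a_6 = 1: 106/39

106/39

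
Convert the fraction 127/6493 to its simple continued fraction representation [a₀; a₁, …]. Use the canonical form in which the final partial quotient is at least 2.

⌊127/6493⌋ = 0, remainder 127
⌊6493/127⌋ = 51, remainder 16
⌊127/16⌋ = 7, remainder 15
⌊16/15⌋ = 1, remainder 1
⌊15/1⌋ = 15, remainder 0

[0; 51, 7, 1, 15]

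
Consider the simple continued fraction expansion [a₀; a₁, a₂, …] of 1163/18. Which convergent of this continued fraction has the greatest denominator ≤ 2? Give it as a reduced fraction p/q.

129/2

a_0 = 64: 64/1  (≤ bound)
a_1 = 1: 65/1  (≤ bound)
a_2 = 1: 129/2  (≤ bound)
a_3 = 1: 194/3  (> 2, stop)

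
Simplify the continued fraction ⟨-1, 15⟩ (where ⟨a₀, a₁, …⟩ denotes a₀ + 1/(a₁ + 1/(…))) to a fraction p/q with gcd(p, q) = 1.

-14/15

a_0 = -1: -1/1
a_1 = 15: -14/15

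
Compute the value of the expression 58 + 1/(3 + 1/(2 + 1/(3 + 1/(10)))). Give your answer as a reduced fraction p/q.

14398/247

Start with 10.
3 + 1/(10/1) = 3 + 1/10 = 31/10
2 + 1/(31/10) = 2 + 10/31 = 72/31
3 + 1/(72/31) = 3 + 31/72 = 247/72
58 + 1/(247/72) = 58 + 72/247 = 14398/247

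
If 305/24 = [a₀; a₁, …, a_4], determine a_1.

1

Apply division with remainder until the remainder is 0:
305 = 12·24 + 17, so a_0 = 12
24 = 1·17 + 7, so a_1 = 1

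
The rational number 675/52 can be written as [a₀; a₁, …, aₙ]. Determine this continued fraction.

[12; 1, 51]

Apply division with remainder until the remainder is 0:
675 = 12·52 + 51, so a_0 = 12
52 = 1·51 + 1, so a_1 = 1
51 = 51·1 + 0, so a_2 = 51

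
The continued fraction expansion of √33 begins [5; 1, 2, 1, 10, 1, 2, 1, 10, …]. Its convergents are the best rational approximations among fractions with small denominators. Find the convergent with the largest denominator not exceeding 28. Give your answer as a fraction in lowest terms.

List convergents until the denominator exceeds the bound:
a_0 = 5: 5/1  (≤ bound)
a_1 = 1: 6/1  (≤ bound)
a_2 = 2: 17/3  (≤ bound)
a_3 = 1: 23/4  (≤ bound)
a_4 = 10: 247/43  (> 28, stop)

23/4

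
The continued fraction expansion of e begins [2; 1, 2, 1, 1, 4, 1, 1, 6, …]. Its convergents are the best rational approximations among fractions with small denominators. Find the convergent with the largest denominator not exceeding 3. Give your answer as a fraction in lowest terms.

a_0 = 2: 2/1  (≤ bound)
a_1 = 1: 3/1  (≤ bound)
a_2 = 2: 8/3  (≤ bound)
a_3 = 1: 11/4  (> 3, stop)

8/3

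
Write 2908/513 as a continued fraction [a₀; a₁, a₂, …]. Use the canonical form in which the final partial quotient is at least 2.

[5; 1, 2, 56, 1, 2]

Repeatedly divide and take the remainder:
⌊2908/513⌋ = 5, remainder 343
⌊513/343⌋ = 1, remainder 170
⌊343/170⌋ = 2, remainder 3
⌊170/3⌋ = 56, remainder 2
⌊3/2⌋ = 1, remainder 1
⌊2/1⌋ = 2, remainder 0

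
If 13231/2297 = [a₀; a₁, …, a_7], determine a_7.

13231 = 5·2297 + 1746, so a_0 = 5
2297 = 1·1746 + 551, so a_1 = 1
1746 = 3·551 + 93, so a_2 = 3
551 = 5·93 + 86, so a_3 = 5
93 = 1·86 + 7, so a_4 = 1
86 = 12·7 + 2, so a_5 = 12
7 = 3·2 + 1, so a_6 = 3
2 = 2·1 + 0, so a_7 = 2

2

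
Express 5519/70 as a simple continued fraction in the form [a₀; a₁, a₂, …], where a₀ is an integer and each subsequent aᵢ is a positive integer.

[78; 1, 5, 2, 1, 3]

5519 ÷ 70 → quotient 78, remainder 59
70 ÷ 59 → quotient 1, remainder 11
59 ÷ 11 → quotient 5, remainder 4
11 ÷ 4 → quotient 2, remainder 3
4 ÷ 3 → quotient 1, remainder 1
3 ÷ 1 → quotient 3, remainder 0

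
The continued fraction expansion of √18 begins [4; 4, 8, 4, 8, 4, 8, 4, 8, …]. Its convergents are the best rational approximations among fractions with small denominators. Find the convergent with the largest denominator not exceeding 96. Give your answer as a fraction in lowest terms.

a_0 = 4: 4/1  (≤ bound)
a_1 = 4: 17/4  (≤ bound)
a_2 = 8: 140/33  (≤ bound)
a_3 = 4: 577/136  (> 96, stop)

140/33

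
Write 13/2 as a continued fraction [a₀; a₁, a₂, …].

Repeatedly divide and take the remainder:
13 ÷ 2 → quotient 6, remainder 1
2 ÷ 1 → quotient 2, remainder 0

[6; 2]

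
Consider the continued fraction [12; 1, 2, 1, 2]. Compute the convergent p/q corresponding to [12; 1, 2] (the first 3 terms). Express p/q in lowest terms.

38/3

Collapse the nested fraction from the inside out:
Start with 2.
1 + 1/(2/1) = 1 + 1/2 = 3/2
12 + 1/(3/2) = 12 + 2/3 = 38/3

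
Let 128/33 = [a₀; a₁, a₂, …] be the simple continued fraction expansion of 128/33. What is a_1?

1

Run the Euclidean algorithm, recording each quotient:
⌊128/33⌋ = 3, remainder 29
⌊33/29⌋ = 1, remainder 4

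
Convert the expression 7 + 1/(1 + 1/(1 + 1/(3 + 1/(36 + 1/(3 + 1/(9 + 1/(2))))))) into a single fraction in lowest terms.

Starting at the tail and folding back:
Start with 2.
9 + 1/(2/1) = 9 + 1/2 = 19/2
3 + 1/(19/2) = 3 + 2/19 = 59/19
36 + 1/(59/19) = 36 + 19/59 = 2143/59
3 + 1/(2143/59) = 3 + 59/2143 = 6488/2143
1 + 1/(6488/2143) = 1 + 2143/6488 = 8631/6488
1 + 1/(8631/6488) = 1 + 6488/8631 = 15119/8631
7 + 1/(15119/8631) = 7 + 8631/15119 = 114464/15119

114464/15119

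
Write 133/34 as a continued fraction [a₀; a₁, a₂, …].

[3; 1, 10, 3]

Repeatedly divide and take the remainder:
133 = 3·34 + 31, so a_0 = 3
34 = 1·31 + 3, so a_1 = 1
31 = 10·3 + 1, so a_2 = 10
3 = 3·1 + 0, so a_3 = 3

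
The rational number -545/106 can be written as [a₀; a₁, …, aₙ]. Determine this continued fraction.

Run the Euclidean algorithm, recording each quotient:
-545 ÷ 106 → quotient -6, remainder 91
106 ÷ 91 → quotient 1, remainder 15
91 ÷ 15 → quotient 6, remainder 1
15 ÷ 1 → quotient 15, remainder 0

[-6; 1, 6, 15]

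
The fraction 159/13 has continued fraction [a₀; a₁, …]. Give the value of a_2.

Apply division with remainder until the remainder is 0:
⌊159/13⌋ = 12, remainder 3
⌊13/3⌋ = 4, remainder 1
⌊3/1⌋ = 3, remainder 0

3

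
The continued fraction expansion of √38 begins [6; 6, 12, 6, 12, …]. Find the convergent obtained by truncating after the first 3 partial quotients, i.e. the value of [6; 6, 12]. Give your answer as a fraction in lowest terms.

Build up convergents one term at a time:
a_0 = 6: 6/1
a_1 = 6: 37/6
a_2 = 12: 450/73

450/73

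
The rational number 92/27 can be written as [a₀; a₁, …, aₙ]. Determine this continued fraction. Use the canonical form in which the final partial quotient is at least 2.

⌊92/27⌋ = 3, remainder 11
⌊27/11⌋ = 2, remainder 5
⌊11/5⌋ = 2, remainder 1
⌊5/1⌋ = 5, remainder 0

[3; 2, 2, 5]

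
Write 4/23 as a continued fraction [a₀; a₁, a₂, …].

4 = 0·23 + 4, so a_0 = 0
23 = 5·4 + 3, so a_1 = 5
4 = 1·3 + 1, so a_2 = 1
3 = 3·1 + 0, so a_3 = 3

[0; 5, 1, 3]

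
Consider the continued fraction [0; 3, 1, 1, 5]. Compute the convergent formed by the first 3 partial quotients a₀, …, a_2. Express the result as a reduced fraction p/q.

Start with 1.
3 + 1/(1/1) = 3 + 1/1 = 4/1
0 + 1/(4/1) = 0 + 1/4 = 1/4

1/4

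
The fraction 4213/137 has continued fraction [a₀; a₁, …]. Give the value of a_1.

Repeatedly divide and take the remainder:
⌊4213/137⌋ = 30, remainder 103
⌊137/103⌋ = 1, remainder 34

1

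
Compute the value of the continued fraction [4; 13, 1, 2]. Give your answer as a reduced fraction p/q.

167/41

Start with 2.
1 + 1/(2/1) = 1 + 1/2 = 3/2
13 + 1/(3/2) = 13 + 2/3 = 41/3
4 + 1/(41/3) = 4 + 3/41 = 167/41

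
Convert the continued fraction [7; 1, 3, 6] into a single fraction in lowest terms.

194/25

Start with 6.
3 + 1/(6/1) = 3 + 1/6 = 19/6
1 + 1/(19/6) = 1 + 6/19 = 25/19
7 + 1/(25/19) = 7 + 19/25 = 194/25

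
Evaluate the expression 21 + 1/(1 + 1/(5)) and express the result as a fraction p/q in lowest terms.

131/6

Build up convergents one term at a time:
a_0 = 21: 21/1
a_1 = 1: 22/1
a_2 = 5: 131/6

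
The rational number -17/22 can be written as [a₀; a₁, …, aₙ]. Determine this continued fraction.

[-1; 4, 2, 2]

⌊-17/22⌋ = -1, remainder 5
⌊22/5⌋ = 4, remainder 2
⌊5/2⌋ = 2, remainder 1
⌊2/1⌋ = 2, remainder 0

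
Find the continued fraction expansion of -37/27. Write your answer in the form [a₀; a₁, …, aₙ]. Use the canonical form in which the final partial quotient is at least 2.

-37 ÷ 27 → quotient -2, remainder 17
27 ÷ 17 → quotient 1, remainder 10
17 ÷ 10 → quotient 1, remainder 7
10 ÷ 7 → quotient 1, remainder 3
7 ÷ 3 → quotient 2, remainder 1
3 ÷ 1 → quotient 3, remainder 0

[-2; 1, 1, 1, 2, 3]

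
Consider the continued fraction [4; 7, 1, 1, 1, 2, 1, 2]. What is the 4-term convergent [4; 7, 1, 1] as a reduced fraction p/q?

Build up convergents one term at a time:
a_0 = 4: 4/1
a_1 = 7: 29/7
a_2 = 1: 33/8
a_3 = 1: 62/15

62/15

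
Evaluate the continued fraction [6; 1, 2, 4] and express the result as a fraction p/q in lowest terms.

Start with 4.
2 + 1/(4/1) = 2 + 1/4 = 9/4
1 + 1/(9/4) = 1 + 4/9 = 13/9
6 + 1/(13/9) = 6 + 9/13 = 87/13

87/13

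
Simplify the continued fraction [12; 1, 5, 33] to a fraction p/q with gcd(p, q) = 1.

2554/199

Compute successive convergents:
a_0 = 12: 12/1
a_1 = 1: 13/1
a_2 = 5: 77/6
a_3 = 33: 2554/199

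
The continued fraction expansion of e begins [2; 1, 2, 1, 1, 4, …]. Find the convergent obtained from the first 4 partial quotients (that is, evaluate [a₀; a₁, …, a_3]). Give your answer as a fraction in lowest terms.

Start with 1.
2 + 1/(1/1) = 2 + 1/1 = 3/1
1 + 1/(3/1) = 1 + 1/3 = 4/3
2 + 1/(4/3) = 2 + 3/4 = 11/4

11/4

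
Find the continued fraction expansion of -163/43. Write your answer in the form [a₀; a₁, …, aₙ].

-163 ÷ 43 → quotient -4, remainder 9
43 ÷ 9 → quotient 4, remainder 7
9 ÷ 7 → quotient 1, remainder 2
7 ÷ 2 → quotient 3, remainder 1
2 ÷ 1 → quotient 2, remainder 0

[-4; 4, 1, 3, 2]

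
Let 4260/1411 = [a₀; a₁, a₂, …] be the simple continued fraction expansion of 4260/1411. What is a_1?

52

Run the Euclidean algorithm, recording each quotient:
4260 ÷ 1411 → quotient 3, remainder 27
1411 ÷ 27 → quotient 52, remainder 7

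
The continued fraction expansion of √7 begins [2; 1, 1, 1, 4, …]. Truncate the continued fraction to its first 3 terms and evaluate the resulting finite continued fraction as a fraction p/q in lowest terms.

Starting at the tail and folding back:
Start with 1.
1 + 1/(1/1) = 1 + 1/1 = 2/1
2 + 1/(2/1) = 2 + 1/2 = 5/2

5/2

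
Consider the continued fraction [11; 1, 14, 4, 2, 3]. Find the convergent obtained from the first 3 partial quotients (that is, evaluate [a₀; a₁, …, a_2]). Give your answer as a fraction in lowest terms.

Build up convergents one term at a time:
a_0 = 11: 11/1
a_1 = 1: 12/1
a_2 = 14: 179/15

179/15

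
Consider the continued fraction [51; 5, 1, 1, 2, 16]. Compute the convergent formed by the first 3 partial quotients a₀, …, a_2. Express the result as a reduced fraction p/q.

Use the convergent recurrence hₖ = aₖ·hₖ₋₁ + hₖ₋₂ (and likewise for the denominators kₖ):
a_0 = 51: 51/1
a_1 = 5: 256/5
a_2 = 1: 307/6

307/6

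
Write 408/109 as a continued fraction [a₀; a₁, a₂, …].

Run the Euclidean algorithm, recording each quotient:
408 = 3·109 + 81, so a_0 = 3
109 = 1·81 + 28, so a_1 = 1
81 = 2·28 + 25, so a_2 = 2
28 = 1·25 + 3, so a_3 = 1
25 = 8·3 + 1, so a_4 = 8
3 = 3·1 + 0, so a_5 = 3

[3; 1, 2, 1, 8, 3]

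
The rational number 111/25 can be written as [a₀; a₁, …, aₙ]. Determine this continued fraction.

[4; 2, 3, 1, 2]

111 = 4·25 + 11, so a_0 = 4
25 = 2·11 + 3, so a_1 = 2
11 = 3·3 + 2, so a_2 = 3
3 = 1·2 + 1, so a_3 = 1
2 = 2·1 + 0, so a_4 = 2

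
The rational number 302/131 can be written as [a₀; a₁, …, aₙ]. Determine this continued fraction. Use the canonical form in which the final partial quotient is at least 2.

302 = 2·131 + 40, so a_0 = 2
131 = 3·40 + 11, so a_1 = 3
40 = 3·11 + 7, so a_2 = 3
11 = 1·7 + 4, so a_3 = 1
7 = 1·4 + 3, so a_4 = 1
4 = 1·3 + 1, so a_5 = 1
3 = 3·1 + 0, so a_6 = 3

[2; 3, 3, 1, 1, 1, 3]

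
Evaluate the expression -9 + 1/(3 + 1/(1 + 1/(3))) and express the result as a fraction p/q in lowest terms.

a_0 = -9: -9/1
a_1 = 3: -26/3
a_2 = 1: -35/4
a_3 = 3: -131/15

-131/15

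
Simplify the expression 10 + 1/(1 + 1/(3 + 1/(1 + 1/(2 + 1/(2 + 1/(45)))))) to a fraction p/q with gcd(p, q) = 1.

a_0 = 10: 10/1
a_1 = 1: 11/1
a_2 = 3: 43/4
a_3 = 1: 54/5
a_4 = 2: 151/14
a_5 = 2: 356/33
a_6 = 45: 16171/1499

16171/1499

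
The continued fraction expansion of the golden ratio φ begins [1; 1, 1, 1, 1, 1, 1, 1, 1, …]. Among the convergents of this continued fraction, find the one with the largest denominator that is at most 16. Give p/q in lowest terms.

21/13

a_0 = 1: 1/1  (≤ bound)
a_1 = 1: 2/1  (≤ bound)
a_2 = 1: 3/2  (≤ bound)
a_3 = 1: 5/3  (≤ bound)
a_4 = 1: 8/5  (≤ bound)
a_5 = 1: 13/8  (≤ bound)
a_6 = 1: 21/13  (≤ bound)
a_7 = 1: 34/21  (> 16, stop)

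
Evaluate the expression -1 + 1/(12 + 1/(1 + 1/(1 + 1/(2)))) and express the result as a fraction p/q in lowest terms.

Starting at the tail and folding back:
Start with 2.
1 + 1/(2/1) = 1 + 1/2 = 3/2
1 + 1/(3/2) = 1 + 2/3 = 5/3
12 + 1/(5/3) = 12 + 3/5 = 63/5
-1 + 1/(63/5) = -1 + 5/63 = -58/63

-58/63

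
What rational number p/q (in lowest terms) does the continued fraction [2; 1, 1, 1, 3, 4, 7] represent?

897/340

Use the convergent recurrence hₖ = aₖ·hₖ₋₁ + hₖ₋₂ (and likewise for the denominators kₖ):
a_0 = 2: 2/1
a_1 = 1: 3/1
a_2 = 1: 5/2
a_3 = 1: 8/3
a_4 = 3: 29/11
a_5 = 4: 124/47
a_6 = 7: 897/340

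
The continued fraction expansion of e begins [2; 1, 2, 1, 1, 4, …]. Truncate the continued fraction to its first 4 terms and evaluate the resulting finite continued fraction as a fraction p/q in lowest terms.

a_0 = 2: 2/1
a_1 = 1: 3/1
a_2 = 2: 8/3
a_3 = 1: 11/4

11/4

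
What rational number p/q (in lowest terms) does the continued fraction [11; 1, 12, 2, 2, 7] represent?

5915/496

a_0 = 11: 11/1
a_1 = 1: 12/1
a_2 = 12: 155/13
a_3 = 2: 322/27
a_4 = 2: 799/67
a_5 = 7: 5915/496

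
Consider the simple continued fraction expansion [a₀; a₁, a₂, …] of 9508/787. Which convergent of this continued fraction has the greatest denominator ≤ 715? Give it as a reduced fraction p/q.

List convergents until the denominator exceeds the bound:
a_0 = 12: 12/1  (≤ bound)
a_1 = 12: 145/12  (≤ bound)
a_2 = 3: 447/37  (≤ bound)
a_3 = 2: 1039/86  (≤ bound)
a_4 = 1: 1486/123  (≤ bound)
a_5 = 2: 4011/332  (≤ bound)
a_6 = 2: 9508/787  (> 715, stop)

4011/332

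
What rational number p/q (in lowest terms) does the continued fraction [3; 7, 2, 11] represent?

a_0 = 3: 3/1
a_1 = 7: 22/7
a_2 = 2: 47/15
a_3 = 11: 539/172

539/172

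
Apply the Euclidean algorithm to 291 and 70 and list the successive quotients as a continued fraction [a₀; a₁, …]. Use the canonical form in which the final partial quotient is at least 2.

[4; 6, 2, 1, 3]

Run the Euclidean algorithm, recording each quotient:
⌊291/70⌋ = 4, remainder 11
⌊70/11⌋ = 6, remainder 4
⌊11/4⌋ = 2, remainder 3
⌊4/3⌋ = 1, remainder 1
⌊3/1⌋ = 3, remainder 0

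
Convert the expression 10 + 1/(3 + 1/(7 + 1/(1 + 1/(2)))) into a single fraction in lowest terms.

743/72

a_0 = 10: 10/1
a_1 = 3: 31/3
a_2 = 7: 227/22
a_3 = 1: 258/25
a_4 = 2: 743/72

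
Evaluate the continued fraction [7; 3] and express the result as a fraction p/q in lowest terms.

22/3

Start with 3.
7 + 1/(3/1) = 7 + 1/3 = 22/3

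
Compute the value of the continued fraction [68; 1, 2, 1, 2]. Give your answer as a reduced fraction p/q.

756/11

Compute successive convergents:
a_0 = 68: 68/1
a_1 = 1: 69/1
a_2 = 2: 206/3
a_3 = 1: 275/4
a_4 = 2: 756/11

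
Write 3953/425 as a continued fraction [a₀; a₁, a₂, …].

[9; 3, 3, 8, 5]

3953 = 9·425 + 128, so a_0 = 9
425 = 3·128 + 41, so a_1 = 3
128 = 3·41 + 5, so a_2 = 3
41 = 8·5 + 1, so a_3 = 8
5 = 5·1 + 0, so a_4 = 5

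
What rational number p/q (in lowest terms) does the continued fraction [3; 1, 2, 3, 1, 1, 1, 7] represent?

Collapse the nested fraction from the inside out:
Start with 7.
1 + 1/(7/1) = 1 + 1/7 = 8/7
1 + 1/(8/7) = 1 + 7/8 = 15/8
1 + 1/(15/8) = 1 + 8/15 = 23/15
3 + 1/(23/15) = 3 + 15/23 = 84/23
2 + 1/(84/23) = 2 + 23/84 = 191/84
1 + 1/(191/84) = 1 + 84/191 = 275/191
3 + 1/(275/191) = 3 + 191/275 = 1016/275

1016/275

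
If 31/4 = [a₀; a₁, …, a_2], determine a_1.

⌊31/4⌋ = 7, remainder 3
⌊4/3⌋ = 1, remainder 1

1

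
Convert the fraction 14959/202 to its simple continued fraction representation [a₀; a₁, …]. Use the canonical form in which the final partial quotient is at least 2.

[74; 18, 2, 1, 3]

Repeatedly divide and take the remainder:
14959 = 74·202 + 11, so a_0 = 74
202 = 18·11 + 4, so a_1 = 18
11 = 2·4 + 3, so a_2 = 2
4 = 1·3 + 1, so a_3 = 1
3 = 3·1 + 0, so a_4 = 3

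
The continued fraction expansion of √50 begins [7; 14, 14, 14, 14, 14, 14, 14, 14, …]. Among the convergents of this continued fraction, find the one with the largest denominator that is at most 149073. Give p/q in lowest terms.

List convergents until the denominator exceeds the bound:
a_0 = 7: 7/1  (≤ bound)
a_1 = 14: 99/14  (≤ bound)
a_2 = 14: 1393/197  (≤ bound)
a_3 = 14: 19601/2772  (≤ bound)
a_4 = 14: 275807/39005  (≤ bound)
a_5 = 14: 3880899/548842  (> 149073, stop)

275807/39005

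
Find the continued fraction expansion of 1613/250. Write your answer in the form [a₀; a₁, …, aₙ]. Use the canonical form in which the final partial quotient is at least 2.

1613 ÷ 250 → quotient 6, remainder 113
250 ÷ 113 → quotient 2, remainder 24
113 ÷ 24 → quotient 4, remainder 17
24 ÷ 17 → quotient 1, remainder 7
17 ÷ 7 → quotient 2, remainder 3
7 ÷ 3 → quotient 2, remainder 1
3 ÷ 1 → quotient 3, remainder 0

[6; 2, 4, 1, 2, 2, 3]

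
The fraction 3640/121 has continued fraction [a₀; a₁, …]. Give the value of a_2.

10

Run the Euclidean algorithm, recording each quotient:
3640 ÷ 121 → quotient 30, remainder 10
121 ÷ 10 → quotient 12, remainder 1
10 ÷ 1 → quotient 10, remainder 0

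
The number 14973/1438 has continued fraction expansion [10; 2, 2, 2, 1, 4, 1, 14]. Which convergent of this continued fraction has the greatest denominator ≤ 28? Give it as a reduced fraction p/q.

List convergents until the denominator exceeds the bound:
a_0 = 10: 10/1  (≤ bound)
a_1 = 2: 21/2  (≤ bound)
a_2 = 2: 52/5  (≤ bound)
a_3 = 2: 125/12  (≤ bound)
a_4 = 1: 177/17  (≤ bound)
a_5 = 4: 833/80  (> 28, stop)

177/17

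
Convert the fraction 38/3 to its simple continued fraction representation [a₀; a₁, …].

38 ÷ 3 → quotient 12, remainder 2
3 ÷ 2 → quotient 1, remainder 1
2 ÷ 1 → quotient 2, remainder 0

[12; 1, 2]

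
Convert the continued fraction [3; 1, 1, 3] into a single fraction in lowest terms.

25/7

Collapse the nested fraction from the inside out:
Start with 3.
1 + 1/(3/1) = 1 + 1/3 = 4/3
1 + 1/(4/3) = 1 + 3/4 = 7/4
3 + 1/(7/4) = 3 + 4/7 = 25/7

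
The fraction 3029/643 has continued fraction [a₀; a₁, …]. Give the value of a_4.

5

Apply division with remainder until the remainder is 0:
3029 ÷ 643 → quotient 4, remainder 457
643 ÷ 457 → quotient 1, remainder 186
457 ÷ 186 → quotient 2, remainder 85
186 ÷ 85 → quotient 2, remainder 16
85 ÷ 16 → quotient 5, remainder 5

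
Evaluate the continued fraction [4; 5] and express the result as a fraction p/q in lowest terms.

21/5

Start with 5.
4 + 1/(5/1) = 4 + 1/5 = 21/5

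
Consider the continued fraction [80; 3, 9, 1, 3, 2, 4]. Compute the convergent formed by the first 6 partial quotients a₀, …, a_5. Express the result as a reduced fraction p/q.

21928/273

a_0 = 80: 80/1
a_1 = 3: 241/3
a_2 = 9: 2249/28
a_3 = 1: 2490/31
a_4 = 3: 9719/121
a_5 = 2: 21928/273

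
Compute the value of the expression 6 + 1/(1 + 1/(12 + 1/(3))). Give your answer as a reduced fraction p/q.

277/40

Start with 3.
12 + 1/(3/1) = 12 + 1/3 = 37/3
1 + 1/(37/3) = 1 + 3/37 = 40/37
6 + 1/(40/37) = 6 + 37/40 = 277/40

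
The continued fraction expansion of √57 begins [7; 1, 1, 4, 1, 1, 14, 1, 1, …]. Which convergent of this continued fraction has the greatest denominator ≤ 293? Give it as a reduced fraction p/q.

2197/291

a_0 = 7: 7/1  (≤ bound)
a_1 = 1: 8/1  (≤ bound)
a_2 = 1: 15/2  (≤ bound)
a_3 = 4: 68/9  (≤ bound)
a_4 = 1: 83/11  (≤ bound)
a_5 = 1: 151/20  (≤ bound)
a_6 = 14: 2197/291  (≤ bound)
a_7 = 1: 2348/311  (> 293, stop)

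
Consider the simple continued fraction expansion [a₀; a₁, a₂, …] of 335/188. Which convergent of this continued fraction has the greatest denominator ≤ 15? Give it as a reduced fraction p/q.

16/9

a_0 = 1: 1/1  (≤ bound)
a_1 = 1: 2/1  (≤ bound)
a_2 = 3: 7/4  (≤ bound)
a_3 = 1: 9/5  (≤ bound)
a_4 = 1: 16/9  (≤ bound)
a_5 = 2: 41/23  (> 15, stop)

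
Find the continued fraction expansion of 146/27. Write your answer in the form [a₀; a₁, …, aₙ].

⌊146/27⌋ = 5, remainder 11
⌊27/11⌋ = 2, remainder 5
⌊11/5⌋ = 2, remainder 1
⌊5/1⌋ = 5, remainder 0

[5; 2, 2, 5]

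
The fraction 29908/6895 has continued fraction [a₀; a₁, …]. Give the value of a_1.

2

Run the Euclidean algorithm, recording each quotient:
29908 = 4·6895 + 2328, so a_0 = 4
6895 = 2·2328 + 2239, so a_1 = 2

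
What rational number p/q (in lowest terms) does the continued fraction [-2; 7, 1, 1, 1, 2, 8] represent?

-955/511

Collapse the nested fraction from the inside out:
Start with 8.
2 + 1/(8/1) = 2 + 1/8 = 17/8
1 + 1/(17/8) = 1 + 8/17 = 25/17
1 + 1/(25/17) = 1 + 17/25 = 42/25
1 + 1/(42/25) = 1 + 25/42 = 67/42
7 + 1/(67/42) = 7 + 42/67 = 511/67
-2 + 1/(511/67) = -2 + 67/511 = -955/511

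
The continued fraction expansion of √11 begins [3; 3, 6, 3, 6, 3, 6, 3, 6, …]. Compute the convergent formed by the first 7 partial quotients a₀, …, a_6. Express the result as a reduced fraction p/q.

Collapse the nested fraction from the inside out:
Start with 6.
3 + 1/(6/1) = 3 + 1/6 = 19/6
6 + 1/(19/6) = 6 + 6/19 = 120/19
3 + 1/(120/19) = 3 + 19/120 = 379/120
6 + 1/(379/120) = 6 + 120/379 = 2394/379
3 + 1/(2394/379) = 3 + 379/2394 = 7561/2394
3 + 1/(7561/2394) = 3 + 2394/7561 = 25077/7561

25077/7561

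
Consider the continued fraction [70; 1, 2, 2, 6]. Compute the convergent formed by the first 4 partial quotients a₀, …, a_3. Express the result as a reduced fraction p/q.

a_0 = 70: 70/1
a_1 = 1: 71/1
a_2 = 2: 212/3
a_3 = 2: 495/7

495/7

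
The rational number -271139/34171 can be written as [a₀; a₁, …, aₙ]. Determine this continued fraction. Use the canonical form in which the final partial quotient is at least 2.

[-8; 15, 3, 35, 21]

Repeatedly divide and take the remainder:
-271139 ÷ 34171 → quotient -8, remainder 2229
34171 ÷ 2229 → quotient 15, remainder 736
2229 ÷ 736 → quotient 3, remainder 21
736 ÷ 21 → quotient 35, remainder 1
21 ÷ 1 → quotient 21, remainder 0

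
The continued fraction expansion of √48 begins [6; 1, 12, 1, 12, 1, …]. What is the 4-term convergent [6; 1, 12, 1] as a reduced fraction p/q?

97/14

Use the convergent recurrence hₖ = aₖ·hₖ₋₁ + hₖ₋₂ (and likewise for the denominators kₖ):
a_0 = 6: 6/1
a_1 = 1: 7/1
a_2 = 12: 90/13
a_3 = 1: 97/14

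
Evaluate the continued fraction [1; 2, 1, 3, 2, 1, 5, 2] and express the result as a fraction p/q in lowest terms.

607/446

Start with 2.
5 + 1/(2/1) = 5 + 1/2 = 11/2
1 + 1/(11/2) = 1 + 2/11 = 13/11
2 + 1/(13/11) = 2 + 11/13 = 37/13
3 + 1/(37/13) = 3 + 13/37 = 124/37
1 + 1/(124/37) = 1 + 37/124 = 161/124
2 + 1/(161/124) = 2 + 124/161 = 446/161
1 + 1/(446/161) = 1 + 161/446 = 607/446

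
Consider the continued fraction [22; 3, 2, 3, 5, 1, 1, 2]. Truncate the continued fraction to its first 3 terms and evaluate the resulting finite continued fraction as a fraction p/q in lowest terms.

156/7

Use the convergent recurrence hₖ = aₖ·hₖ₋₁ + hₖ₋₂ (and likewise for the denominators kₖ):
a_0 = 22: 22/1
a_1 = 3: 67/3
a_2 = 2: 156/7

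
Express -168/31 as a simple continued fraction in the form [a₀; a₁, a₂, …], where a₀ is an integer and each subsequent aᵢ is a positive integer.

⌊-168/31⌋ = -6, remainder 18
⌊31/18⌋ = 1, remainder 13
⌊18/13⌋ = 1, remainder 5
⌊13/5⌋ = 2, remainder 3
⌊5/3⌋ = 1, remainder 2
⌊3/2⌋ = 1, remainder 1
⌊2/1⌋ = 2, remainder 0

[-6; 1, 1, 2, 1, 1, 2]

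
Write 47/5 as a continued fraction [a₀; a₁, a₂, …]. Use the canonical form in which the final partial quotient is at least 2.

[9; 2, 2]

Run the Euclidean algorithm, recording each quotient:
47 = 9·5 + 2, so a_0 = 9
5 = 2·2 + 1, so a_1 = 2
2 = 2·1 + 0, so a_2 = 2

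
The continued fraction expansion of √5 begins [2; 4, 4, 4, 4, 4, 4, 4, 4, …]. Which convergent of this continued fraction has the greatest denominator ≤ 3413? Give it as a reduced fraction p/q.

2889/1292

a_0 = 2: 2/1  (≤ bound)
a_1 = 4: 9/4  (≤ bound)
a_2 = 4: 38/17  (≤ bound)
a_3 = 4: 161/72  (≤ bound)
a_4 = 4: 682/305  (≤ bound)
a_5 = 4: 2889/1292  (≤ bound)
a_6 = 4: 12238/5473  (> 3413, stop)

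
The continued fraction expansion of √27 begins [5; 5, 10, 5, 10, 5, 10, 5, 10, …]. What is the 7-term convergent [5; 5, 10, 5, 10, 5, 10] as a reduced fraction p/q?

716035/137801

Collapse the nested fraction from the inside out:
Start with 10.
5 + 1/(10/1) = 5 + 1/10 = 51/10
10 + 1/(51/10) = 10 + 10/51 = 520/51
5 + 1/(520/51) = 5 + 51/520 = 2651/520
10 + 1/(2651/520) = 10 + 520/2651 = 27030/2651
5 + 1/(27030/2651) = 5 + 2651/27030 = 137801/27030
5 + 1/(137801/27030) = 5 + 27030/137801 = 716035/137801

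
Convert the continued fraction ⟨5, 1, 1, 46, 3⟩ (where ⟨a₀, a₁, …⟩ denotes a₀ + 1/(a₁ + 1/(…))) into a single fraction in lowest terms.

1547/281

a_0 = 5: 5/1
a_1 = 1: 6/1
a_2 = 1: 11/2
a_3 = 46: 512/93
a_4 = 3: 1547/281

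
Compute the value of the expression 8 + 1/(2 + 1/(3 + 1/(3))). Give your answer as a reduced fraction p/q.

194/23

a_0 = 8: 8/1
a_1 = 2: 17/2
a_2 = 3: 59/7
a_3 = 3: 194/23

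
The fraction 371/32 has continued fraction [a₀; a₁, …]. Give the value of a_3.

2

371 ÷ 32 → quotient 11, remainder 19
32 ÷ 19 → quotient 1, remainder 13
19 ÷ 13 → quotient 1, remainder 6
13 ÷ 6 → quotient 2, remainder 1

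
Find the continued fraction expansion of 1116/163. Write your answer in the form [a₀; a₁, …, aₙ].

[6; 1, 5, 1, 1, 12]

Run the Euclidean algorithm, recording each quotient:
1116 = 6·163 + 138, so a_0 = 6
163 = 1·138 + 25, so a_1 = 1
138 = 5·25 + 13, so a_2 = 5
25 = 1·13 + 12, so a_3 = 1
13 = 1·12 + 1, so a_4 = 1
12 = 12·1 + 0, so a_5 = 12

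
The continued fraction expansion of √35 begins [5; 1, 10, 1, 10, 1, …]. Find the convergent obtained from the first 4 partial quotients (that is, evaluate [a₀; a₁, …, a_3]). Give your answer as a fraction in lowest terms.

71/12

Work from the innermost term outward:
Start with 1.
10 + 1/(1/1) = 10 + 1/1 = 11/1
1 + 1/(11/1) = 1 + 1/11 = 12/11
5 + 1/(12/11) = 5 + 11/12 = 71/12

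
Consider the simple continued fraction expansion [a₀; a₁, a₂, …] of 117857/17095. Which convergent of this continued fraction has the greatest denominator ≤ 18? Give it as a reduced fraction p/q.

a_0 = 6: 6/1  (≤ bound)
a_1 = 1: 7/1  (≤ bound)
a_2 = 8: 62/9  (≤ bound)
a_3 = 2: 131/19  (> 18, stop)

62/9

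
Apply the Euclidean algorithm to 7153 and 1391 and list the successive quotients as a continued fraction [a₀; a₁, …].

[5; 7, 39, 1, 1, 2]

7153 ÷ 1391 → quotient 5, remainder 198
1391 ÷ 198 → quotient 7, remainder 5
198 ÷ 5 → quotient 39, remainder 3
5 ÷ 3 → quotient 1, remainder 2
3 ÷ 2 → quotient 1, remainder 1
2 ÷ 1 → quotient 2, remainder 0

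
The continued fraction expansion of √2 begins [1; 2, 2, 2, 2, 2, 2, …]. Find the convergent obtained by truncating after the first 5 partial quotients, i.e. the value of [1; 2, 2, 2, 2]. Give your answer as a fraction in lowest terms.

Collapse the nested fraction from the inside out:
Start with 2.
2 + 1/(2/1) = 2 + 1/2 = 5/2
2 + 1/(5/2) = 2 + 2/5 = 12/5
2 + 1/(12/5) = 2 + 5/12 = 29/12
1 + 1/(29/12) = 1 + 12/29 = 41/29

41/29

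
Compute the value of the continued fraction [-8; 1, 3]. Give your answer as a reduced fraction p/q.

-29/4

Start with 3.
1 + 1/(3/1) = 1 + 1/3 = 4/3
-8 + 1/(4/3) = -8 + 3/4 = -29/4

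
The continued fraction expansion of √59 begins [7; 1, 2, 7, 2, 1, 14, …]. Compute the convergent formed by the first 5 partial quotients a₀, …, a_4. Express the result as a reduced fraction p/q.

Start with 2.
7 + 1/(2/1) = 7 + 1/2 = 15/2
2 + 1/(15/2) = 2 + 2/15 = 32/15
1 + 1/(32/15) = 1 + 15/32 = 47/32
7 + 1/(47/32) = 7 + 32/47 = 361/47

361/47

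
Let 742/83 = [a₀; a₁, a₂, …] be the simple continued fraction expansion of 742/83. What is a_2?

15

⌊742/83⌋ = 8, remainder 78
⌊83/78⌋ = 1, remainder 5
⌊78/5⌋ = 15, remainder 3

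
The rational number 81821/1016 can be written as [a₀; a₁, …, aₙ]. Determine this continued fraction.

Run the Euclidean algorithm, recording each quotient:
⌊81821/1016⌋ = 80, remainder 541
⌊1016/541⌋ = 1, remainder 475
⌊541/475⌋ = 1, remainder 66
⌊475/66⌋ = 7, remainder 13
⌊66/13⌋ = 5, remainder 1
⌊13/1⌋ = 13, remainder 0

[80; 1, 1, 7, 5, 13]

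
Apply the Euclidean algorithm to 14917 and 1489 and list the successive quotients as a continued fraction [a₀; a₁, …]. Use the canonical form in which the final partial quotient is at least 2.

[10; 55, 6, 1, 3]

⌊14917/1489⌋ = 10, remainder 27
⌊1489/27⌋ = 55, remainder 4
⌊27/4⌋ = 6, remainder 3
⌊4/3⌋ = 1, remainder 1
⌊3/1⌋ = 3, remainder 0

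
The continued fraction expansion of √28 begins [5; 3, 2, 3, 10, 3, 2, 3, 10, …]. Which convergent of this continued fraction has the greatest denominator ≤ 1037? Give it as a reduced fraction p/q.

4048/765

a_0 = 5: 5/1  (≤ bound)
a_1 = 3: 16/3  (≤ bound)
a_2 = 2: 37/7  (≤ bound)
a_3 = 3: 127/24  (≤ bound)
a_4 = 10: 1307/247  (≤ bound)
a_5 = 3: 4048/765  (≤ bound)
a_6 = 2: 9403/1777  (> 1037, stop)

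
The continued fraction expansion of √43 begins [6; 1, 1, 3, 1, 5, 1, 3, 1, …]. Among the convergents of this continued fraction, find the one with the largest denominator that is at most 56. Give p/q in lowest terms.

341/52

List convergents until the denominator exceeds the bound:
a_0 = 6: 6/1  (≤ bound)
a_1 = 1: 7/1  (≤ bound)
a_2 = 1: 13/2  (≤ bound)
a_3 = 3: 46/7  (≤ bound)
a_4 = 1: 59/9  (≤ bound)
a_5 = 5: 341/52  (≤ bound)
a_6 = 1: 400/61  (> 56, stop)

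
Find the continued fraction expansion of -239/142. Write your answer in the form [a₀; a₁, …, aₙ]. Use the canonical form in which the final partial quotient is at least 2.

[-2; 3, 6, 2, 3]

-239 ÷ 142 → quotient -2, remainder 45
142 ÷ 45 → quotient 3, remainder 7
45 ÷ 7 → quotient 6, remainder 3
7 ÷ 3 → quotient 2, remainder 1
3 ÷ 1 → quotient 3, remainder 0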